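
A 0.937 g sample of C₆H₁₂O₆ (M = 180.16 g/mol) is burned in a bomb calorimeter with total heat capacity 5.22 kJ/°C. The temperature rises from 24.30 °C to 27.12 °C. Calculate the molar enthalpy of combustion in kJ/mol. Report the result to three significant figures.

ΔH = -2830 kJ/mol

ΔT = 27.12 − 24.30 = 2.82 °C
q_cal = C_cal × ΔT = 5.22 × 2.82 = 14.7204 kJ
n = 0.937 / 180.16 = 0.005201 mol
q_rxn = −q_cal = -14.7204 kJ
ΔH = -14.7204 / 0.005201 = -2830 kJ/mol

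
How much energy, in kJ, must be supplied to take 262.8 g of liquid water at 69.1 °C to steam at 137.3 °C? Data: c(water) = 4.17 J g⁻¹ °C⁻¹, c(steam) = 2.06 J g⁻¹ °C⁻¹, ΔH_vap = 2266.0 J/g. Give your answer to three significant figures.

q = 650 kJ

q1 (heat water 69.1→100.0 °C): 262.8 × 4.17 × 30.9 = 33863 J
q2 (vaporize at 100 °C): 262.8 × 2266.0 = 595505 J
q3 (heat steam 100.0→137.3 °C): 262.8 × 2.06 × 37.3 = 20193 J
Total: 33863 + 595505 + 20193 = 649561 J = 650 kJ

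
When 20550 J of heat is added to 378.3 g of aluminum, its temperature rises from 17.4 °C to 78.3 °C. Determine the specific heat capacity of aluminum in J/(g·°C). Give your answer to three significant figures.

c = q / (m ΔT) = 20550 / (378.3 × 60.9)
c = 20550 / 23038.47 = 0.892 J/(g·°C)

c = 0.892 J/(g·°C)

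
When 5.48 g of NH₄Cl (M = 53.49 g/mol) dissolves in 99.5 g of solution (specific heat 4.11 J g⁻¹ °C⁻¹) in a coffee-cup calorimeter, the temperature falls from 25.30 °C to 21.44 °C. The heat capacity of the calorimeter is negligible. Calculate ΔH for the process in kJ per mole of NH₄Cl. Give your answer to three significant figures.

ΔH = 15.4 kJ/mol

|ΔT| = |21.44 − 25.30| = 3.86 °C
|q_surr| = (99.5 × 4.11) × 3.86 = 408.945 × 3.86 = 1579 J
n(NH₄Cl) = 5.48 / 53.49 = 0.1024 mol
Temperature fell, so q_rxn = +|q_surr| = 1.579 kJ
ΔH = q_rxn / n = 15.42 kJ/mol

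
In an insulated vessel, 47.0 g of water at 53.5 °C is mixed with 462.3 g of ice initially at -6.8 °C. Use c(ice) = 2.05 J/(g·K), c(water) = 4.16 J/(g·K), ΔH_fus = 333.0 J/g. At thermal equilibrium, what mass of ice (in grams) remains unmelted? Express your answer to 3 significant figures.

m_ice remaining = 450 g

Heat to warm all ice to 0 °C: 462.3×2.05×6.8 = 6444.5 J
Heat released by water cooling to 0 °C: 47.0×4.16×53.5 = 10460 J
10460 J < 6444.5 + 462.3×333.0 = 160390.4 J, so not all ice melts; final T = 0 °C.
Heat left for melting: 10460 − 6444.5 = 4015.5 J
Mass melted = 4015.5 / 333.0 = 12.06 g
Ice remaining = 462.3 − 12.06 = 450.24 g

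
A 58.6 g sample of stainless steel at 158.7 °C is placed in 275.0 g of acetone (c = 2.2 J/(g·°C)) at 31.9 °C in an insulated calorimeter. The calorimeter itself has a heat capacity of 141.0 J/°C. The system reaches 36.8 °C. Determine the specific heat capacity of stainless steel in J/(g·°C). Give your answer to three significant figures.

c = 0.512 J/(g·°C)

q_gained = (275.0 × 2.2 + 141.0) × (36.8 − 31.9) = 3655 J
q_lost = 58.6 × c × (158.7 − 36.8) = 7143.34 c
Set equal: c = 3655 / 7143.34 = 0.512 J/(g·°C)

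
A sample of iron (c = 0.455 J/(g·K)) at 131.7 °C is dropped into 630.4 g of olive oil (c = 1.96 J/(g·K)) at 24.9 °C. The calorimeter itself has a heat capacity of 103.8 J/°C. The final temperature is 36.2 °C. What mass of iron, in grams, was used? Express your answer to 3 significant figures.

m = 348 g

q_gained = (630.4 × 1.96 + 103.8) × (36.2 − 24.9) = 15140 J
q_lost = m × 0.455 × (131.7 − 36.2) = 43.4525 m
m = 15140 / 43.4525 = 348 g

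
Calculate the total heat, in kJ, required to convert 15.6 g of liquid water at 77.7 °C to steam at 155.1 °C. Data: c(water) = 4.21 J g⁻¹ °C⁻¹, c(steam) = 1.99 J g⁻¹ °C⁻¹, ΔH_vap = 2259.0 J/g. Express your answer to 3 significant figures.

q1 (heat water 77.7→100.0 °C): 15.6 × 4.21 × 22.3 = 1465 J
q2 (vaporize at 100 °C): 15.6 × 2259.0 = 35240 J
q3 (heat steam 100.0→155.1 °C): 15.6 × 1.99 × 55.1 = 1711 J
Total: 1465 + 35240 + 1711 = 38416 J = 38.4 kJ

q = 38.4 kJ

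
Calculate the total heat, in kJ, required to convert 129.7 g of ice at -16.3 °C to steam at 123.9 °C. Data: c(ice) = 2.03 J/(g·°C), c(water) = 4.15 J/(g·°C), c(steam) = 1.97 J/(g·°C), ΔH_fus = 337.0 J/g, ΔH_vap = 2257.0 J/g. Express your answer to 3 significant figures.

q1 (heat ice -16.3→0.0 °C): 129.7 × 2.03 × 16.3 = 4292 J
q2 (melt at 0 °C): 129.7 × 337.0 = 43709 J
q3 (heat water 0.0→100.0 °C): 129.7 × 4.15 × 100.0 = 53826 J
q4 (vaporize at 100 °C): 129.7 × 2257.0 = 292733 J
q5 (heat steam 100.0→123.9 °C): 129.7 × 1.97 × 23.9 = 6107 J
Total: 4292 + 43709 + 53826 + 292733 + 6107 = 400667 J = 401 kJ

q = 401 kJ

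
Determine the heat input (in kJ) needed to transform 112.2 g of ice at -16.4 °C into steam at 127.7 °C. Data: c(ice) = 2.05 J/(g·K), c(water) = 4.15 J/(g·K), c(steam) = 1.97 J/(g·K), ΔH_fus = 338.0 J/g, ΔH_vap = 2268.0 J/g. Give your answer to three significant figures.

q1 (heat ice -16.4→0.0 °C): 112.2 × 2.05 × 16.4 = 3772 J
q2 (melt at 0 °C): 112.2 × 338.0 = 37924 J
q3 (heat water 0.0→100.0 °C): 112.2 × 4.15 × 100.0 = 46563 J
q4 (vaporize at 100 °C): 112.2 × 2268.0 = 254470 J
q5 (heat steam 100.0→127.7 °C): 112.2 × 1.97 × 27.7 = 6123 J
Total: 3772 + 37924 + 46563 + 254470 + 6123 = 348852 J = 349 kJ

q = 349 kJ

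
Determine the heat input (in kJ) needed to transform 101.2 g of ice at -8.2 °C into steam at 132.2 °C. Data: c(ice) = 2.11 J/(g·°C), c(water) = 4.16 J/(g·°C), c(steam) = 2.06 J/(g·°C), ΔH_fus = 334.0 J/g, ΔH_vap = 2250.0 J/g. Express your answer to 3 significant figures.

q = 312 kJ

q1 (heat ice -8.2→0.0 °C): 101.2 × 2.11 × 8.2 = 1751 J
q2 (melt at 0 °C): 101.2 × 334.0 = 33801 J
q3 (heat water 0.0→100.0 °C): 101.2 × 4.16 × 100.0 = 42099 J
q4 (vaporize at 100 °C): 101.2 × 2250.0 = 227700 J
q5 (heat steam 100.0→132.2 °C): 101.2 × 2.06 × 32.2 = 6713 J
Total: 1751 + 33801 + 42099 + 227700 + 6713 = 312064 J = 312 kJ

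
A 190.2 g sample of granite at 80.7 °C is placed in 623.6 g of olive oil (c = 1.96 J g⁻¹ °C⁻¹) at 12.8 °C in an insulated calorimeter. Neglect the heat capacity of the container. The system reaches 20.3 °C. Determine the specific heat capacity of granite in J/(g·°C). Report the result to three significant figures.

c = 0.798 J/(g·°C)

q_gained = (623.6 × 1.96) × (20.3 − 12.8) = 9167 J
q_lost = 190.2 × c × (80.7 − 20.3) = 11488.08 c
Set equal: c = 9167 / 11488.08 = 0.798 J/(g·°C)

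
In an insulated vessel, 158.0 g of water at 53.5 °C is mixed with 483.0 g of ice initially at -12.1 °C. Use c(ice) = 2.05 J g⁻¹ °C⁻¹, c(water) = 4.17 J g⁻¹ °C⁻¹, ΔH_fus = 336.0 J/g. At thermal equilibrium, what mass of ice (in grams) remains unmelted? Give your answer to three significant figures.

Heat to warm all ice to 0 °C: 483.0×2.05×12.1 = 11981 J
Heat released by water cooling to 0 °C: 158.0×4.17×53.5 = 35249 J
35249 J < 11981 + 483.0×336.0 = 174269 J, so not all ice melts; final T = 0 °C.
Heat left for melting: 35249 − 11981 = 23268 J
Mass melted = 23268 / 336.0 = 69.25 g
Ice remaining = 483.0 − 69.25 = 413.75 g

m_ice remaining = 414 g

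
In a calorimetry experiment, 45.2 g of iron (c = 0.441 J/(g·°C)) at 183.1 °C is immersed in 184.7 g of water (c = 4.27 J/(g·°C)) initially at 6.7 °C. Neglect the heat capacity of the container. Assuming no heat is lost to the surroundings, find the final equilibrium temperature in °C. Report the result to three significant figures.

Heat lost by iron = heat gained by water.
(45.2)(0.441)(183.1 − T) = (184.7)(4.27)(T − 6.7)
19.9332 (183.1 − T) = 788.669 (T − 6.7)
3649.8 − 19.9332 T = 788.669 T − 5284.1
8933.9 = 808.6022 T
T = 11.049 °C

T_f = 11.0 °C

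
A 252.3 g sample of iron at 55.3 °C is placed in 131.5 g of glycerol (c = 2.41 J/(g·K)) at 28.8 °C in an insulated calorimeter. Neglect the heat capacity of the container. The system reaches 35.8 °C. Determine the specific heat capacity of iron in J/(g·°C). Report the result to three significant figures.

q_gained = (131.5 × 2.41) × (35.8 − 28.8) = 2218 J
q_lost = 252.3 × c × (55.3 − 35.8) = 4919.85 c
Set equal: c = 2218 / 4919.85 = 0.451 J/(g·°C)

c = 0.451 J/(g·°C)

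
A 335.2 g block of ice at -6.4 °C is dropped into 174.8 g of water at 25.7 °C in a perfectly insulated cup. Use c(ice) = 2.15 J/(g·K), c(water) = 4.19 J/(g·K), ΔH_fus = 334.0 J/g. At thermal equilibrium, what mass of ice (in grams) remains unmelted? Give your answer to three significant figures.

Heat to warm all ice to 0 °C: 335.2×2.15×6.4 = 4612.4 J
Heat released by water cooling to 0 °C: 174.8×4.19×25.7 = 18823 J
18823 J < 4612.4 + 335.2×334.0 = 116569.2 J, so not all ice melts; final T = 0 °C.
Heat left for melting: 18823 − 4612.4 = 14210.6 J
Mass melted = 14210.6 / 334.0 = 42.55 g
Ice remaining = 335.2 − 42.55 = 292.65 g

m_ice remaining = 293 g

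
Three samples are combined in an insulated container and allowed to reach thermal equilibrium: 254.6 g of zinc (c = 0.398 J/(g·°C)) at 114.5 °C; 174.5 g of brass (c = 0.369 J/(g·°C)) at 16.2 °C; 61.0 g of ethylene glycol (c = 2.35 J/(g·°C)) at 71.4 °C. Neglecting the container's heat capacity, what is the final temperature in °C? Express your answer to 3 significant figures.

T_f = 74.0 °C

Σ mᵢcᵢ(T − Tᵢ) = 0  ⇒  T = Σ mᵢcᵢTᵢ / Σ mᵢcᵢ
Σ mᵢcᵢ = 254.6×0.398 + 174.5×0.369 + 61.0×2.35 = 309.0713
Σ mᵢcᵢTᵢ = 101.3308×114.5 + 64.3905×16.2 + 143.35×71.4 = 22881
T = 22881 / 309.0713 = 74.03 °C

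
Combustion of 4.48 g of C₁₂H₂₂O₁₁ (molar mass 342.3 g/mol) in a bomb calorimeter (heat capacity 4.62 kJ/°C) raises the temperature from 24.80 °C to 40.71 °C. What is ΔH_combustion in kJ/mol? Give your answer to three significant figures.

ΔH = -5620 kJ/mol

ΔT = 40.71 − 24.80 = 15.91 °C
q_cal = C_cal × ΔT = 4.62 × 15.91 = 73.5042 kJ
n = 4.48 / 342.3 = 0.01309 mol
q_rxn = −q_cal = -73.5042 kJ
ΔH = -73.5042 / 0.01309 = -5615 kJ/mol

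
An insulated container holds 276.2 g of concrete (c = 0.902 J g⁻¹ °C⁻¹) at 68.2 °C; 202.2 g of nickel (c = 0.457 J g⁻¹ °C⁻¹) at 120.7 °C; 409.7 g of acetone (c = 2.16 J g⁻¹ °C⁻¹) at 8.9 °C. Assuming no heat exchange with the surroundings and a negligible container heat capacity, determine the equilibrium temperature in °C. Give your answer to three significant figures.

Σ mᵢcᵢ(T − Tᵢ) = 0  ⇒  T = Σ mᵢcᵢTᵢ / Σ mᵢcᵢ
Σ mᵢcᵢ = 276.2×0.902 + 202.2×0.457 + 409.7×2.16 = 1226.4898
Σ mᵢcᵢTᵢ = 249.1324×68.2 + 92.4054×120.7 + 884.952×8.9 = 36020
T = 36020 / 1226.4898 = 29.37 °C

T_f = 29.4 °C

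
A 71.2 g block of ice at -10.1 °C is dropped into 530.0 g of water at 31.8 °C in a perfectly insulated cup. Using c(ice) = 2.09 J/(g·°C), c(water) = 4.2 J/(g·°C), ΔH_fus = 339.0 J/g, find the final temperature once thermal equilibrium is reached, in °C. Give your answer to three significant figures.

Heat to bring ice to 0 °C and melt it: q₁ = 71.2×2.09×10.1 + 71.2×339.0 = 25640 J
Heat the water can supply cooling to 0 °C: 530.0×4.2×31.8 = 70786.8 J > q₁, so all ice melts.
Energy balance: 530.0×4.2×(31.8 − T) = 25640 + 71.2×4.2×(T − 0)
2226(31.8 − T) = 25640 + 299.04 T
70786.8 − 25640 = 2525.04 T
T = 45146.8 / 2525.04 = 17.88 °C

T_f = 17.9 °C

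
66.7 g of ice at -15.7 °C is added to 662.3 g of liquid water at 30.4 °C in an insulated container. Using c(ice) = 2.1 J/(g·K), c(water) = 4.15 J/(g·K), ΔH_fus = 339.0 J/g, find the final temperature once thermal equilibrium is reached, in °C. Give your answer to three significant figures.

T_f = 19.4 °C

Heat to bring ice to 0 °C and melt it: q₁ = 66.7×2.1×15.7 + 66.7×339.0 = 24810 J
Heat the water can supply cooling to 0 °C: 662.3×4.15×30.4 = 83555.8 J > q₁, so all ice melts.
Energy balance: 662.3×4.15×(30.4 − T) = 24810 + 66.7×4.15×(T − 0)
2748.545(30.4 − T) = 24810 + 276.805 T
83555.8 − 24810 = 3025.350 T
T = 58745.8 / 3025.350 = 19.42 °C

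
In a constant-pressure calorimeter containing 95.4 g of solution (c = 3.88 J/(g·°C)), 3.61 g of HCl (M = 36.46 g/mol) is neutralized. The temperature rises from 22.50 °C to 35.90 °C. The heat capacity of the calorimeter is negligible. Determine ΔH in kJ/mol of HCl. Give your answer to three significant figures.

ΔH = -50.1 kJ/mol

|ΔT| = |35.90 − 22.50| = 13.40 °C
|q_surr| = (95.4 × 3.88) × 13.40 = 370.152 × 13.40 = 4960 J
n(HCl) = 3.61 / 36.46 = 0.09901 mol
Temperature rose, so q_rxn = −|q_surr| = -4.960 kJ
ΔH = q_rxn / n = -50.10 kJ/mol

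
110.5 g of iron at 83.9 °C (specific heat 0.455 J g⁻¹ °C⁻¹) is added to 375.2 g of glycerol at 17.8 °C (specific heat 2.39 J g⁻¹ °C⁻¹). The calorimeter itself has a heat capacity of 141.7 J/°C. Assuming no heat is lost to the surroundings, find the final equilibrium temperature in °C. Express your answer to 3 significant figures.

T_f = 20.9 °C

Heat lost by iron = heat gained by glycerol + calorimeter.
(110.5)(0.455)(83.9 − T) = [(375.2)(2.39) + 141.7](T − 17.8)
50.2775 (83.9 − T) = 1038.428 (T − 17.8)
4218.3 − 50.2775 T = 1038.428 T − 18484
22702.3 = 1088.7055 T
T = 20.85 °C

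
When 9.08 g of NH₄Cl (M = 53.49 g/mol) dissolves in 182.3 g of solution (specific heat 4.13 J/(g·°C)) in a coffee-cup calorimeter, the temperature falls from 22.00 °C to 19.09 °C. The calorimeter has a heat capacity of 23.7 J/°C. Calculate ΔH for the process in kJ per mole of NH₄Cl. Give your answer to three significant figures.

|ΔT| = |19.09 − 22.00| = 2.91 °C
|q_surr| = (182.3 × 4.13 + 23.7) × 2.91 = 776.599 × 2.91 = 2260 J
n(NH₄Cl) = 9.08 / 53.49 = 0.1698 mol
Temperature fell, so q_rxn = +|q_surr| = 2.260 kJ
ΔH = q_rxn / n = 13.31 kJ/mol

ΔH = 13.3 kJ/mol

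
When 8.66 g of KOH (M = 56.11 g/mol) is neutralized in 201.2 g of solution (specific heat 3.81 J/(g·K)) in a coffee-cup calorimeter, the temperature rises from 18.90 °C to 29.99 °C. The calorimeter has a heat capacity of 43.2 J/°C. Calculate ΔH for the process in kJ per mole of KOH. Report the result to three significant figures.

|ΔT| = |29.99 − 18.90| = 11.09 °C
|q_surr| = (201.2 × 3.81 + 43.2) × 11.09 = 809.772 × 11.09 = 8980 J
n(KOH) = 8.66 / 56.11 = 0.1543 mol
Temperature rose, so q_rxn = −|q_surr| = -8.980 kJ
ΔH = q_rxn / n = -58.20 kJ/mol

ΔH = -58.2 kJ/mol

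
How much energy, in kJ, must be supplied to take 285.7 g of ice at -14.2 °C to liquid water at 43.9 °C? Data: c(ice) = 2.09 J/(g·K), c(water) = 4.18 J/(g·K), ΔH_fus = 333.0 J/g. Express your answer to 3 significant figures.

q1 (heat ice -14.2→0.0 °C): 285.7 × 2.09 × 14.2 = 8479 J
q2 (melt at 0 °C): 285.7 × 333.0 = 95138 J
q3 (heat water 0.0→43.9 °C): 285.7 × 4.18 × 43.9 = 52427 J
Total: 8479 + 95138 + 52427 = 156044 J = 156 kJ

q = 156 kJ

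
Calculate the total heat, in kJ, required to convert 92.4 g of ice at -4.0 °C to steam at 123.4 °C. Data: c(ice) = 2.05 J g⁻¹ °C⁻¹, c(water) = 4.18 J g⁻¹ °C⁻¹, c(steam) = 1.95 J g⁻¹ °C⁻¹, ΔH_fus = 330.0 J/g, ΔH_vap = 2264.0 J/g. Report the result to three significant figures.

q = 283 kJ

q1 (heat ice -4.0→0.0 °C): 92.4 × 2.05 × 4.0 = 758 J
q2 (melt at 0 °C): 92.4 × 330.0 = 30492 J
q3 (heat water 0.0→100.0 °C): 92.4 × 4.18 × 100.0 = 38623 J
q4 (vaporize at 100 °C): 92.4 × 2264.0 = 209194 J
q5 (heat steam 100.0→123.4 °C): 92.4 × 1.95 × 23.4 = 4216 J
Total: 758 + 30492 + 38623 + 209194 + 4216 = 283283 J = 283 kJ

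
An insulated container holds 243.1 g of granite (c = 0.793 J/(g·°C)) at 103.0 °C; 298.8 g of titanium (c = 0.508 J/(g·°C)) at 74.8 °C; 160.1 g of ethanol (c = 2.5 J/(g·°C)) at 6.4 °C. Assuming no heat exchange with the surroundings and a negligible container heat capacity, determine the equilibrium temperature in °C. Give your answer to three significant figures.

Σ mᵢcᵢ(T − Tᵢ) = 0  ⇒  T = Σ mᵢcᵢTᵢ / Σ mᵢcᵢ
Σ mᵢcᵢ = 243.1×0.793 + 298.8×0.508 + 160.1×2.5 = 744.8187
Σ mᵢcᵢTᵢ = 192.7783×103.0 + 151.7904×74.8 + 400.25×6.4 = 33772
T = 33772 / 744.8187 = 45.34 °C

T_f = 45.3 °C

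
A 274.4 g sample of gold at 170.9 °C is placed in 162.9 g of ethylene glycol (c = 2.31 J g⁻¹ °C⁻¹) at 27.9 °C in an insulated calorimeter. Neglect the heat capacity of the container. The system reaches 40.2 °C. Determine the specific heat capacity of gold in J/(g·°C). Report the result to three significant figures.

c = 0.129 J/(g·°C)

q_gained = (162.9 × 2.31) × (40.2 − 27.9) = 4628 J
q_lost = 274.4 × c × (170.9 − 40.2) = 35864.08 c
Set equal: c = 4628 / 35864.08 = 0.129 J/(g·°C)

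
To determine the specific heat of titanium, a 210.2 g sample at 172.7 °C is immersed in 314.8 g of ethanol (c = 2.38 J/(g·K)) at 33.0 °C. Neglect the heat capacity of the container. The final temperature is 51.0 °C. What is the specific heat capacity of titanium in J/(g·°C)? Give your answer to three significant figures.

c = 0.527 J/(g·°C)

q_gained = (314.8 × 2.38) × (51.0 − 33.0) = 13490 J
q_lost = 210.2 × c × (172.7 − 51.0) = 25581.34 c
Set equal: c = 13490 / 25581.34 = 0.527 J/(g·°C)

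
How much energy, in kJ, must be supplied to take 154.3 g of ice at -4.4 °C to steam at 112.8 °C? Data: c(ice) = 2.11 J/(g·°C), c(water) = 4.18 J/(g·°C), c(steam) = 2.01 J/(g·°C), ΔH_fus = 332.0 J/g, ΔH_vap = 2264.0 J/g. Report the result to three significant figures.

q1 (heat ice -4.4→0.0 °C): 154.3 × 2.11 × 4.4 = 1433 J
q2 (melt at 0 °C): 154.3 × 332.0 = 51228 J
q3 (heat water 0.0→100.0 °C): 154.3 × 4.18 × 100.0 = 64497 J
q4 (vaporize at 100 °C): 154.3 × 2264.0 = 349335 J
q5 (heat steam 100.0→112.8 °C): 154.3 × 2.01 × 12.8 = 3970 J
Total: 1433 + 51228 + 64497 + 349335 + 3970 = 470463 J = 470 kJ

q = 470 kJ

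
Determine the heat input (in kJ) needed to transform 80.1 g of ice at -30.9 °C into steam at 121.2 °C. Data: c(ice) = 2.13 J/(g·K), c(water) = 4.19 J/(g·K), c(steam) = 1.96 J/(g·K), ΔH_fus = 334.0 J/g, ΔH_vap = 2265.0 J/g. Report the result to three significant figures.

q = 250 kJ

q1 (heat ice -30.9→0.0 °C): 80.1 × 2.13 × 30.9 = 5272 J
q2 (melt at 0 °C): 80.1 × 334.0 = 26753 J
q3 (heat water 0.0→100.0 °C): 80.1 × 4.19 × 100.0 = 33562 J
q4 (vaporize at 100 °C): 80.1 × 2265.0 = 181427 J
q5 (heat steam 100.0→121.2 °C): 80.1 × 1.96 × 21.2 = 3328 J
Total: 5272 + 26753 + 33562 + 181427 + 3328 = 250342 J = 250 kJ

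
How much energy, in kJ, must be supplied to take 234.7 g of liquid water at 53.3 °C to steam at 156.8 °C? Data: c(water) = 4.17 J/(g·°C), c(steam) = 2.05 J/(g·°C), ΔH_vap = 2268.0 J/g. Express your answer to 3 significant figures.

q = 605 kJ

q1 (heat water 53.3→100.0 °C): 234.7 × 4.17 × 46.7 = 45705 J
q2 (vaporize at 100 °C): 234.7 × 2268.0 = 532300 J
q3 (heat steam 100.0→156.8 °C): 234.7 × 2.05 × 56.8 = 27328 J
Total: 45705 + 532300 + 27328 = 605333 J = 605 kJ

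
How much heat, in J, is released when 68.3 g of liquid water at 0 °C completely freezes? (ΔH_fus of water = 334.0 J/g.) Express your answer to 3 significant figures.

q = 22800 J

q = m × ΔH_fus = 68.3 × 334.0 = 22810 J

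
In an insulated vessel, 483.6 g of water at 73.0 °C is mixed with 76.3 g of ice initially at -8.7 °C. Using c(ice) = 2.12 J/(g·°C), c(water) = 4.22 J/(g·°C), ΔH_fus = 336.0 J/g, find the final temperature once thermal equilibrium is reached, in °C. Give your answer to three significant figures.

T_f = 51.6 °C

Heat to bring ice to 0 °C and melt it: q₁ = 76.3×2.12×8.7 + 76.3×336.0 = 27044 J
Heat the water can supply cooling to 0 °C: 483.6×4.22×73.0 = 148978 J > q₁, so all ice melts.
Energy balance: 483.6×4.22×(73.0 − T) = 27044 + 76.3×4.22×(T − 0)
2040.792(73.0 − T) = 27044 + 321.986 T
148978 − 27044 = 2362.778 T
T = 121934 / 2362.778 = 51.61 °C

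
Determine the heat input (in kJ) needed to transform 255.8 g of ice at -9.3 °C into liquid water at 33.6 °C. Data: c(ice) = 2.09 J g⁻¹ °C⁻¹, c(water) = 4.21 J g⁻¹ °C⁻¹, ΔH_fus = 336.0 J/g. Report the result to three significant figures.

q = 127 kJ

q1 (heat ice -9.3→0.0 °C): 255.8 × 2.09 × 9.3 = 4972 J
q2 (melt at 0 °C): 255.8 × 336.0 = 85949 J
q3 (heat water 0.0→33.6 °C): 255.8 × 4.21 × 33.6 = 36184 J
Total: 4972 + 85949 + 36184 = 127105 J = 127 kJ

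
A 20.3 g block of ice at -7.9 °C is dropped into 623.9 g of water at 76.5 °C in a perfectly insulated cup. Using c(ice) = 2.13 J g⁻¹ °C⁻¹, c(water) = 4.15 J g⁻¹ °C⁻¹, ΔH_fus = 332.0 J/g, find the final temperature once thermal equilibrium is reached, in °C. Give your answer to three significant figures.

T_f = 71.4 °C

Heat to bring ice to 0 °C and melt it: q₁ = 20.3×2.13×7.9 + 20.3×332.0 = 7081.2 J
Heat the water can supply cooling to 0 °C: 623.9×4.15×76.5 = 198073 J > q₁, so all ice melts.
Energy balance: 623.9×4.15×(76.5 − T) = 7081.2 + 20.3×4.15×(T − 0)
2589.185(76.5 − T) = 7081.2 + 84.245 T
198073 − 7081.2 = 2673.430 T
T = 190991.8 / 2673.430 = 71.44 °C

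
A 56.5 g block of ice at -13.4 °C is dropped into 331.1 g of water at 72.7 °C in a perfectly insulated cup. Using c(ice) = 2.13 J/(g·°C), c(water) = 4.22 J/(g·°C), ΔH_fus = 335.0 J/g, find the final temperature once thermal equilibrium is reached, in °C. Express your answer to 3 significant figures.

T_f = 49.5 °C

Heat to bring ice to 0 °C and melt it: q₁ = 56.5×2.13×13.4 + 56.5×335.0 = 20540 J
Heat the water can supply cooling to 0 °C: 331.1×4.22×72.7 = 101579 J > q₁, so all ice melts.
Energy balance: 331.1×4.22×(72.7 − T) = 20540 + 56.5×4.22×(T − 0)
1397.242(72.7 − T) = 20540 + 238.43 T
101579 − 20540 = 1635.672 T
T = 81039 / 1635.672 = 49.54 °C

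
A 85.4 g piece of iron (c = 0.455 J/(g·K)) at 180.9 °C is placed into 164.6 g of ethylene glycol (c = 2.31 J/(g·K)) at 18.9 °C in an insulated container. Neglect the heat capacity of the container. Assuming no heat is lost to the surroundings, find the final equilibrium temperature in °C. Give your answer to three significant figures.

T_f = 33.9 °C

Heat lost by iron = heat gained by ethylene glycol.
(85.4)(0.455)(180.9 − T) = (164.6)(2.31)(T − 18.9)
38.857 (180.9 − T) = 380.226 (T − 18.9)
7029.2 − 38.857 T = 380.226 T − 7186.3
14215.5 = 419.083 T
T = 33.92 °C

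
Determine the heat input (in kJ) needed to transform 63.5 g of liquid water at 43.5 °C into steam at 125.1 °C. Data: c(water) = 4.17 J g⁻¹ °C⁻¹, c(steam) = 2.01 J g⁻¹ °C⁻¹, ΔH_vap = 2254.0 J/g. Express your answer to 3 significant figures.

q1 (heat water 43.5→100.0 °C): 63.5 × 4.17 × 56.5 = 14961 J
q2 (vaporize at 100 °C): 63.5 × 2254.0 = 143129 J
q3 (heat steam 100.0→125.1 °C): 63.5 × 2.01 × 25.1 = 3204 J
Total: 14961 + 143129 + 3204 = 161294 J = 161 kJ

q = 161 kJ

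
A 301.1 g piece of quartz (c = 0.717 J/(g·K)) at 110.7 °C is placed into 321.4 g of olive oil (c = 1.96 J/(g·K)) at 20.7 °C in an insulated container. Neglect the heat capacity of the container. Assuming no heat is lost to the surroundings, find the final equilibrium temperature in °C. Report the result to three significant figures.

T_f = 43.7 °C

Heat lost by quartz = heat gained by olive oil.
(301.1)(0.717)(110.7 − T) = (321.4)(1.96)(T − 20.7)
215.8887 (110.7 − T) = 629.944 (T − 20.7)
23899 − 215.8887 T = 629.944 T − 13040
36939 = 845.8327 T
T = 43.67 °C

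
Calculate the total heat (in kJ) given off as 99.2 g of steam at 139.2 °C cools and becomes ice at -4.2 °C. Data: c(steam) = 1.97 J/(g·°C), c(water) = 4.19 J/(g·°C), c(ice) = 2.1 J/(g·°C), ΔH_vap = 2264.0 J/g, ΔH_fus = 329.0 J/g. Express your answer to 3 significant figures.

q = 307 kJ

q1 (cool steam 139.2→100 °C): 99.2 × 1.97 × 39.2 = 7661 J
q2 (condense at 100 °C): 99.2 × 2264.0 = 224589 J
q3 (cool water 100→0 °C): 99.2 × 4.19 × 100.0 = 41565 J
q4 (freeze at 0 °C): 99.2 × 329.0 = 32637 J
q5 (cool ice 0→-4.2 °C): 99.2 × 2.1 × 4.2 = 875 J
Total: 7661 + 224589 + 41565 + 32637 + 875 = 307327 J = 307 kJ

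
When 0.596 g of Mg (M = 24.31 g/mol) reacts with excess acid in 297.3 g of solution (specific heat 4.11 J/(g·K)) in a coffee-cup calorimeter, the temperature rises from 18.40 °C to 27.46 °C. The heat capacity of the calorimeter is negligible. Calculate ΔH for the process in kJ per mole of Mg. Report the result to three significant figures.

|ΔT| = |27.46 − 18.40| = 9.06 °C
|q_surr| = (297.3 × 4.11) × 9.06 = 1221.903 × 9.06 = 11070 J
n(Mg) = 0.596 / 24.31 = 0.024517 mol
Temperature rose, so q_rxn = −|q_surr| = -11.070 kJ
ΔH = q_rxn / n = -451.5 kJ/mol

ΔH = -452 kJ/mol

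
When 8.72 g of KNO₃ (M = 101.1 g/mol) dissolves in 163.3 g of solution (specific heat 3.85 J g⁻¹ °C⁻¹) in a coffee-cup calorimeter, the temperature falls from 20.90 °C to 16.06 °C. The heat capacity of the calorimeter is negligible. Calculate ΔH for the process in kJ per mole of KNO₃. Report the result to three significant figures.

|ΔT| = |16.06 − 20.90| = 4.84 °C
|q_surr| = (163.3 × 3.85) × 4.84 = 628.705 × 4.84 = 3043 J
n(KNO₃) = 8.72 / 101.1 = 0.08625 mol
Temperature fell, so q_rxn = +|q_surr| = 3.043 kJ
ΔH = q_rxn / n = 35.28 kJ/mol

ΔH = 35.3 kJ/mol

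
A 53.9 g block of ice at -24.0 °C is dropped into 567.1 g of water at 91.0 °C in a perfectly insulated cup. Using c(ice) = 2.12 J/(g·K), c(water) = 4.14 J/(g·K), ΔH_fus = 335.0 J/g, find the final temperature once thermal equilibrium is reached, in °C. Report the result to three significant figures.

T_f = 75.0 °C

Heat to bring ice to 0 °C and melt it: q₁ = 53.9×2.12×24.0 + 53.9×335.0 = 20799 J
Heat the water can supply cooling to 0 °C: 567.1×4.14×91.0 = 213649 J > q₁, so all ice melts.
Energy balance: 567.1×4.14×(91.0 − T) = 20799 + 53.9×4.14×(T − 0)
2347.794(91.0 − T) = 20799 + 223.146 T
213649 − 20799 = 2570.940 T
T = 192850 / 2570.940 = 75.01 °C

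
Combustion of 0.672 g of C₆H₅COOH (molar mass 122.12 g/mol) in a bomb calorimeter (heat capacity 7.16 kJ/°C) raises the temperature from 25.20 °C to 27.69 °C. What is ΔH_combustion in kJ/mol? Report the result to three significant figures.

ΔT = 27.69 − 25.20 = 2.49 °C
q_cal = C_cal × ΔT = 7.16 × 2.49 = 17.8284 kJ
n = 0.672 / 122.12 = 0.005503 mol
q_rxn = −q_cal = -17.8284 kJ
ΔH = -17.8284 / 0.005503 = -3240 kJ/mol

ΔH = -3240 kJ/mol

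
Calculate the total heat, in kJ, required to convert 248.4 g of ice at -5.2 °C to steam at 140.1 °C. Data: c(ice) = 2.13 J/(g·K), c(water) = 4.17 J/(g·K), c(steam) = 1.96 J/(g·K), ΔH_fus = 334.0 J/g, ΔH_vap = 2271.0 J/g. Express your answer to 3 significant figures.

q1 (heat ice -5.2→0.0 °C): 248.4 × 2.13 × 5.2 = 2751 J
q2 (melt at 0 °C): 248.4 × 334.0 = 82966 J
q3 (heat water 0.0→100.0 °C): 248.4 × 4.17 × 100.0 = 103583 J
q4 (vaporize at 100 °C): 248.4 × 2271.0 = 564116 J
q5 (heat steam 100.0→140.1 °C): 248.4 × 1.96 × 40.1 = 19523 J
Total: 2751 + 82966 + 103583 + 564116 + 19523 = 772939 J = 773 kJ

q = 773 kJ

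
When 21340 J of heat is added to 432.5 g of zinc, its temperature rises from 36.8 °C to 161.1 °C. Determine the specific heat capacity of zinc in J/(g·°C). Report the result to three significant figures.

c = 0.397 J/(g·°C)

c = q / (m ΔT) = 21340 / (432.5 × 124.3)
c = 21340 / 53759.75 = 0.397 J/(g·°C)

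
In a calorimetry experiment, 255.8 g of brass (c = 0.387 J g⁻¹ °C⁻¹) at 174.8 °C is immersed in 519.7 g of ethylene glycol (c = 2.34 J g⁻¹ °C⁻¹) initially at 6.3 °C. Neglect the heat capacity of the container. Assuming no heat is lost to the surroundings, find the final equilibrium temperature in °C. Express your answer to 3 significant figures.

Heat lost by brass = heat gained by ethylene glycol.
(255.8)(0.387)(174.8 − T) = (519.7)(2.34)(T − 6.3)
98.9946 (174.8 − T) = 1216.098 (T − 6.3)
17304 − 98.9946 T = 1216.098 T − 7661.4
24965.4 = 1315.0926 T
T = 18.98 °C

T_f = 19.0 °C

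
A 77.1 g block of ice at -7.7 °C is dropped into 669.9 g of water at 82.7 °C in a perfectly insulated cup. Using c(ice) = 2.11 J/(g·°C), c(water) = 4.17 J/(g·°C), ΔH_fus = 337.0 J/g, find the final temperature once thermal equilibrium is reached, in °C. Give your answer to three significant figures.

Heat to bring ice to 0 °C and melt it: q₁ = 77.1×2.11×7.7 + 77.1×337.0 = 27235 J
Heat the water can supply cooling to 0 °C: 669.9×4.17×82.7 = 231021 J > q₁, so all ice melts.
Energy balance: 669.9×4.17×(82.7 − T) = 27235 + 77.1×4.17×(T − 0)
2793.483(82.7 − T) = 27235 + 321.507 T
231021 − 27235 = 3114.990 T
T = 203786 / 3114.990 = 65.42 °C

T_f = 65.4 °C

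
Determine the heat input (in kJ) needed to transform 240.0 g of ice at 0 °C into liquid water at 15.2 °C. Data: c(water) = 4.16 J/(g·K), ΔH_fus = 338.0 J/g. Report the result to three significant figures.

q1 (melt at 0 °C): 240.0 × 338.0 = 81120 J
q2 (heat water 0.0→15.2 °C): 240.0 × 4.16 × 15.2 = 15176 J
Total: 81120 + 15176 = 96296 J = 96.3 kJ

q = 96.3 kJ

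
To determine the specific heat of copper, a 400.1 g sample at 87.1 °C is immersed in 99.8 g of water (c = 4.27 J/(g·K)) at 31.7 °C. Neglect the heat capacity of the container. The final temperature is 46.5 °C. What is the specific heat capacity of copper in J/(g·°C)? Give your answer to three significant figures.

q_gained = (99.8 × 4.27) × (46.5 − 31.7) = 6307 J
q_lost = 400.1 × c × (87.1 − 46.5) = 16244.06 c
Set equal: c = 6307 / 16244.06 = 0.388 J/(g·°C)

c = 0.388 J/(g·°C)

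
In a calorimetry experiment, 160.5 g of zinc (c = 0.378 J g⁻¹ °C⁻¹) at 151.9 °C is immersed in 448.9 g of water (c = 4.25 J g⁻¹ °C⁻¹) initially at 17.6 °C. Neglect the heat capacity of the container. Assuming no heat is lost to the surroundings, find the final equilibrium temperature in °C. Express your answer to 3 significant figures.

Heat lost by zinc = heat gained by water.
(160.5)(0.378)(151.9 − T) = (448.9)(4.25)(T − 17.6)
60.669 (151.9 − T) = 1907.825 (T − 17.6)
9215.6 − 60.669 T = 1907.825 T − 33578
42793.6 = 1968.494 T
T = 21.74 °C

T_f = 21.7 °C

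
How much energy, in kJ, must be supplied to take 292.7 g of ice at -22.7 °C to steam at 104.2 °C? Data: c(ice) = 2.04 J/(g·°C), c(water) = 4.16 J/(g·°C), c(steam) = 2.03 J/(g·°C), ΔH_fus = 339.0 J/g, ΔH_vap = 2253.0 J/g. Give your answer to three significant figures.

q = 896 kJ

q1 (heat ice -22.7→0.0 °C): 292.7 × 2.04 × 22.7 = 13554 J
q2 (melt at 0 °C): 292.7 × 339.0 = 99225 J
q3 (heat water 0.0→100.0 °C): 292.7 × 4.16 × 100.0 = 121763 J
q4 (vaporize at 100 °C): 292.7 × 2253.0 = 659453 J
q5 (heat steam 100.0→104.2 °C): 292.7 × 2.03 × 4.2 = 2496 J
Total: 13554 + 99225 + 121763 + 659453 + 2496 = 896491 J = 896 kJ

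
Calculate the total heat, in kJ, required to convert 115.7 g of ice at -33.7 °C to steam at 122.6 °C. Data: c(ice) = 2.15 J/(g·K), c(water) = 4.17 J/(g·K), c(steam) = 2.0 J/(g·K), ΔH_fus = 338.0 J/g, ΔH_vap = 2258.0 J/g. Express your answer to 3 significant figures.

q1 (heat ice -33.7→0.0 °C): 115.7 × 2.15 × 33.7 = 8383 J
q2 (melt at 0 °C): 115.7 × 338.0 = 39107 J
q3 (heat water 0.0→100.0 °C): 115.7 × 4.17 × 100.0 = 48247 J
q4 (vaporize at 100 °C): 115.7 × 2258.0 = 261251 J
q5 (heat steam 100.0→122.6 °C): 115.7 × 2.0 × 22.6 = 5230 J
Total: 8383 + 39107 + 48247 + 261251 + 5230 = 362218 J = 362 kJ

q = 362 kJ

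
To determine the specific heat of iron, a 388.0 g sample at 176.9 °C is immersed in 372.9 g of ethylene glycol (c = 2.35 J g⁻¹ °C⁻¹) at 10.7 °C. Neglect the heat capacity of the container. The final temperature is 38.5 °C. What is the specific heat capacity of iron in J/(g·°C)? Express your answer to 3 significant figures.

q_gained = (372.9 × 2.35) × (38.5 − 10.7) = 24360 J
q_lost = 388.0 × c × (176.9 − 38.5) = 53699.2 c
Set equal: c = 24360 / 53699.2 = 0.454 J/(g·°C)

c = 0.454 J/(g·°C)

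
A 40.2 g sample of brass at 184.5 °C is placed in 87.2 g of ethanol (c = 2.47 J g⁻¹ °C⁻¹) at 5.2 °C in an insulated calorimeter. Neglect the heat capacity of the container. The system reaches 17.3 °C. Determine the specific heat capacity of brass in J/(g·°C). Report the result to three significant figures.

c = 0.388 J/(g·°C)

q_gained = (87.2 × 2.47) × (17.3 − 5.2) = 2606 J
q_lost = 40.2 × c × (184.5 − 17.3) = 6721.44 c
Set equal: c = 2606 / 6721.44 = 0.388 J/(g·°C)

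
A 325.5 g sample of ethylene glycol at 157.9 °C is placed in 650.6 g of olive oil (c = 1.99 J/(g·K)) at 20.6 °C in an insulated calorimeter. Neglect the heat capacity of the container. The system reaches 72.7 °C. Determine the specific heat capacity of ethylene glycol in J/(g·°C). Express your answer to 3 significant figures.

q_gained = (650.6 × 1.99) × (72.7 − 20.6) = 67450 J
q_lost = 325.5 × c × (157.9 − 72.7) = 27732.6 c
Set equal: c = 67450 / 27732.6 = 2.43 J/(g·°C)

c = 2.43 J/(g·°C)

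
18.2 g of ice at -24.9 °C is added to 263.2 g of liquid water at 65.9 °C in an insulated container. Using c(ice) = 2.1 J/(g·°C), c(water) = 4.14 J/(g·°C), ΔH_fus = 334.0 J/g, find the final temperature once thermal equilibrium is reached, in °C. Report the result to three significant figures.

Heat to bring ice to 0 °C and melt it: q₁ = 18.2×2.1×24.9 + 18.2×334.0 = 7030.5 J
Heat the water can supply cooling to 0 °C: 263.2×4.14×65.9 = 71807.8 J > q₁, so all ice melts.
Energy balance: 263.2×4.14×(65.9 − T) = 7030.5 + 18.2×4.14×(T − 0)
1089.648(65.9 − T) = 7030.5 + 75.348 T
71807.8 − 7030.5 = 1164.996 T
T = 64777.3 / 1164.996 = 55.60 °C

T_f = 55.6 °C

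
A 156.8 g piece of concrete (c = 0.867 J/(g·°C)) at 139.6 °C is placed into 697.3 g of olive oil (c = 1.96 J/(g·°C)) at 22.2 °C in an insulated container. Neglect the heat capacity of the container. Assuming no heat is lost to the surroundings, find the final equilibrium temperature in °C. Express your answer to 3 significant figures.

T_f = 32.8 °C

Heat lost by concrete = heat gained by olive oil.
(156.8)(0.867)(139.6 − T) = (697.3)(1.96)(T − 22.2)
135.9456 (139.6 − T) = 1366.708 (T − 22.2)
18978 − 135.9456 T = 1366.708 T − 30341
49319 = 1502.6536 T
T = 32.82 °C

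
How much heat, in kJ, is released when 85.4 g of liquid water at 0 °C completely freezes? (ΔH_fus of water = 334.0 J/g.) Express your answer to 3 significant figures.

q = 28.5 kJ

q = m × ΔH_fus = 85.4 × 334.0 = 28520 J = 28.5 kJ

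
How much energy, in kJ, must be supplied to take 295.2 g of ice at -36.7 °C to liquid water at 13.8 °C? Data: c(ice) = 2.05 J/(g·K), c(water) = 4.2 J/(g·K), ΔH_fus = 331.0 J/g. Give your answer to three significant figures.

q = 137 kJ

q1 (heat ice -36.7→0.0 °C): 295.2 × 2.05 × 36.7 = 22209 J
q2 (melt at 0 °C): 295.2 × 331.0 = 97711 J
q3 (heat water 0.0→13.8 °C): 295.2 × 4.2 × 13.8 = 17110 J
Total: 22209 + 97711 + 17110 = 137030 J = 137 kJ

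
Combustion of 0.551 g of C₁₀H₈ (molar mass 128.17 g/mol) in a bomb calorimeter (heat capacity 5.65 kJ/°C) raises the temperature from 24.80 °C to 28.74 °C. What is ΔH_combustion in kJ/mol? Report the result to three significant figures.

ΔH = -5180 kJ/mol

ΔT = 28.74 − 24.80 = 3.94 °C
q_cal = C_cal × ΔT = 5.65 × 3.94 = 22.261 kJ
n = 0.551 / 128.17 = 0.004299 mol
q_rxn = −q_cal = -22.261 kJ
ΔH = -22.261 / 0.004299 = -5178 kJ/mol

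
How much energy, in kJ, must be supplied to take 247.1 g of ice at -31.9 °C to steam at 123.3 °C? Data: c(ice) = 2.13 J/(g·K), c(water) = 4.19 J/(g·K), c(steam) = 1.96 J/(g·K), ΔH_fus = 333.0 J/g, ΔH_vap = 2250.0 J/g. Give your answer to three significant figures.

q = 770 kJ

q1 (heat ice -31.9→0.0 °C): 247.1 × 2.13 × 31.9 = 16790 J
q2 (melt at 0 °C): 247.1 × 333.0 = 82284 J
q3 (heat water 0.0→100.0 °C): 247.1 × 4.19 × 100.0 = 103535 J
q4 (vaporize at 100 °C): 247.1 × 2250.0 = 555975 J
q5 (heat steam 100.0→123.3 °C): 247.1 × 1.96 × 23.3 = 11285 J
Total: 16790 + 82284 + 103535 + 555975 + 11285 = 769869 J = 770 kJ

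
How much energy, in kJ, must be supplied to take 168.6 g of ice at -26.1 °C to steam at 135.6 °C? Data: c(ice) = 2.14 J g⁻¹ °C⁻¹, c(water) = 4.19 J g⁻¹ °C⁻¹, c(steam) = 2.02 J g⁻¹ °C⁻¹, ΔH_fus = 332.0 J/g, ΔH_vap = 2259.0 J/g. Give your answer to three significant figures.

q = 529 kJ

q1 (heat ice -26.1→0.0 °C): 168.6 × 2.14 × 26.1 = 9417 J
q2 (melt at 0 °C): 168.6 × 332.0 = 55975 J
q3 (heat water 0.0→100.0 °C): 168.6 × 4.19 × 100.0 = 70643 J
q4 (vaporize at 100 °C): 168.6 × 2259.0 = 380867 J
q5 (heat steam 100.0→135.6 °C): 168.6 × 2.02 × 35.6 = 12124 J
Total: 9417 + 55975 + 70643 + 380867 + 12124 = 529026 J = 529 kJ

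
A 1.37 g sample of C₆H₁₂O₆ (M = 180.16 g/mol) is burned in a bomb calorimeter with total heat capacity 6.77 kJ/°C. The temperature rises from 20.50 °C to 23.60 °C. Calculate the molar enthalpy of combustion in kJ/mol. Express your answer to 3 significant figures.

ΔT = 23.60 − 20.50 = 3.10 °C
q_cal = C_cal × ΔT = 6.77 × 3.10 = 20.987 kJ
n = 1.37 / 180.16 = 0.007604 mol
q_rxn = −q_cal = -20.987 kJ
ΔH = -20.987 / 0.007604 = -2760 kJ/mol

ΔH = -2760 kJ/mol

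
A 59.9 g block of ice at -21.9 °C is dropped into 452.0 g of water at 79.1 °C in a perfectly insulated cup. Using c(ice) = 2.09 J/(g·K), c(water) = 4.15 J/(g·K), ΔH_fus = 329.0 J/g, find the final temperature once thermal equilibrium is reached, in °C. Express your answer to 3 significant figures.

Heat to bring ice to 0 °C and melt it: q₁ = 59.9×2.09×21.9 + 59.9×329.0 = 22449 J
Heat the water can supply cooling to 0 °C: 452.0×4.15×79.1 = 148376 J > q₁, so all ice melts.
Energy balance: 452.0×4.15×(79.1 − T) = 22449 + 59.9×4.15×(T − 0)
1875.8(79.1 − T) = 22449 + 248.585 T
148376 − 22449 = 2124.385 T
T = 125927 / 2124.385 = 59.28 °C

T_f = 59.3 °C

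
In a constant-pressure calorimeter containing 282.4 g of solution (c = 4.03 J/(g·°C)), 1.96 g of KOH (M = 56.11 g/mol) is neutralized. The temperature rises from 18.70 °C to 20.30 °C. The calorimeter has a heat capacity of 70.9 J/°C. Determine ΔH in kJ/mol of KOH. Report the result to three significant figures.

ΔH = -55.4 kJ/mol

|ΔT| = |20.30 − 18.70| = 1.60 °C
|q_surr| = (282.4 × 4.03 + 70.9) × 1.60 = 1208.972 × 1.60 = 1934 J
n(KOH) = 1.96 / 56.11 = 0.03493 mol
Temperature rose, so q_rxn = −|q_surr| = -1.934 kJ
ΔH = q_rxn / n = -55.37 kJ/mol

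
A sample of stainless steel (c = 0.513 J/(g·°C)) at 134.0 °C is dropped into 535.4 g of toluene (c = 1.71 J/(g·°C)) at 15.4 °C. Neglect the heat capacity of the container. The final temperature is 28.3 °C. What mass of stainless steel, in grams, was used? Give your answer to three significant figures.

q_gained = (535.4 × 1.71) × (28.3 − 15.4) = 11810 J
q_lost = m × 0.513 × (134.0 − 28.3) = 54.2241 m
m = 11810 / 54.2241 = 218 g

m = 218 g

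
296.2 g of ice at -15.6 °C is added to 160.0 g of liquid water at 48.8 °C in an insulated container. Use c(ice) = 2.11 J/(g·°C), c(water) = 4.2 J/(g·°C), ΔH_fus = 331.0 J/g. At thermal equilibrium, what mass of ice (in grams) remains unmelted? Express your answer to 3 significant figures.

m_ice remaining = 227 g

Heat to warm all ice to 0 °C: 296.2×2.11×15.6 = 9749.7 J
Heat released by water cooling to 0 °C: 160.0×4.2×48.8 = 32794 J
32794 J < 9749.7 + 296.2×331.0 = 107791.9 J, so not all ice melts; final T = 0 °C.
Heat left for melting: 32794 − 9749.7 = 23044.3 J
Mass melted = 23044.3 / 331.0 = 69.62 g
Ice remaining = 296.2 − 69.62 = 226.58 g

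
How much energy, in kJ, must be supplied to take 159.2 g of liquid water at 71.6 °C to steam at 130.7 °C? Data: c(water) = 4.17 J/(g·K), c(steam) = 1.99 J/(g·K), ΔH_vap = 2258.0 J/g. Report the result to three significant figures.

q1 (heat water 71.6→100.0 °C): 159.2 × 4.17 × 28.4 = 18854 J
q2 (vaporize at 100 °C): 159.2 × 2258.0 = 359474 J
q3 (heat steam 100.0→130.7 °C): 159.2 × 1.99 × 30.7 = 9726 J
Total: 18854 + 359474 + 9726 = 388054 J = 388 kJ

q = 388 kJ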